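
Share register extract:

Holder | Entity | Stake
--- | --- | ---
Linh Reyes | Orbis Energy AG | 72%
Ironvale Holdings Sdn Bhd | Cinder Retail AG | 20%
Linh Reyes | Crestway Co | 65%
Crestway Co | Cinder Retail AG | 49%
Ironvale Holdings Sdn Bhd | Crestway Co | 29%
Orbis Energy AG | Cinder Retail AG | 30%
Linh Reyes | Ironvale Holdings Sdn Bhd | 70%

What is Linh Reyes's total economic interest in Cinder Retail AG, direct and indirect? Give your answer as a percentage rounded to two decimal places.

77.40%

Linh reaches Cinder along 4 paths.
Via Crestway: 65% × 49% = 31.85%.
Via Ironvale → Crestway: 70% × 29% × 49% = 9.947%.
Via Orbis: 72% × 30% = 21.6%.
Via Ironvale: 70% × 20% = 14%.
Total: 31.85% + 9.947% + 21.6% + 14% = 77.397%.
Rounded: 77.40%.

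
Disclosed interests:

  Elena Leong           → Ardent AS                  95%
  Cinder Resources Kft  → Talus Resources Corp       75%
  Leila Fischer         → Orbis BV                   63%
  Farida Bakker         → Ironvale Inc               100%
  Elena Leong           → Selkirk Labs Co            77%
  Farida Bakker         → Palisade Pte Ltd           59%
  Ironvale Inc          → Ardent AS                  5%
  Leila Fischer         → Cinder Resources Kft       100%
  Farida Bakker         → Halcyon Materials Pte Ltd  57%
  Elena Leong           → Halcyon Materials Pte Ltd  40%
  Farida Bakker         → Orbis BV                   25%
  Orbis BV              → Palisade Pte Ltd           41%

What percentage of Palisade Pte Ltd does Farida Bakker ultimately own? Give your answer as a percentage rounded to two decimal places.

Farida reaches Palisade along 2 paths.
Via Orbis: 25% × 41% = 10.25%.
Direct stake: 59% = 59%.
Total: 10.25% + 59% = 69.25%.

69.25%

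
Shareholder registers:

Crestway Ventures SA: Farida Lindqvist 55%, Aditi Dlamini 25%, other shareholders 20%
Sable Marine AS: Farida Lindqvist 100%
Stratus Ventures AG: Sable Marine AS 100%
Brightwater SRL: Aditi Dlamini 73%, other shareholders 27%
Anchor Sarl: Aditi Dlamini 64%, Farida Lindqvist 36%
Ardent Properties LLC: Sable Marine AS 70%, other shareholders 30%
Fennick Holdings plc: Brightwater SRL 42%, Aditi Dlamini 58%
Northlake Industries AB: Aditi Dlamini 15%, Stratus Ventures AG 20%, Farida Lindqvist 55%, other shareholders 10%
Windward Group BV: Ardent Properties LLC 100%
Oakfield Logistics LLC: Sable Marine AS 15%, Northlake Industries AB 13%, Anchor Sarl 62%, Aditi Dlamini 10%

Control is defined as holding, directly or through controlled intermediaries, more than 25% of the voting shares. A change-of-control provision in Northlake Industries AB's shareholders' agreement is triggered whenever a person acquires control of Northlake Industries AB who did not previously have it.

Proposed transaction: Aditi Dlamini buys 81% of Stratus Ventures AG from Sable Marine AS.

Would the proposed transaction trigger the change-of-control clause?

Yes

The purchase adds only to Aditi's holdings (Sable's stake shrinks), so Aditi is the only person who could newly come to control Northlake.
Aditi holds 73% of Brightwater, so Aditi controls Brightwater.
Aditi holds 64% of Anchor, so Aditi controls Anchor.
Brightwater and Aditi together hold 42% + 58% = 100% of Fennick, so Aditi controls Fennick.
Anchor and Aditi together hold 62% + 10% = 72% of Oakfield, so Aditi controls Oakfield.
In Northlake, Aditi's side holds only 15%, not > 25%.
So before the transaction, Aditi does not control Northlake.
After the purchase, Aditi holds 81% of Stratus directly, and Sable's stake falls to 19%.
Aditi holds 81% of Stratus, so Aditi controls Stratus.
Aditi and Stratus together hold 15% + 20% = 35% of Northlake, so Aditi controls Northlake.
Aditi did not control Northlake before and does after, so the clause is triggered.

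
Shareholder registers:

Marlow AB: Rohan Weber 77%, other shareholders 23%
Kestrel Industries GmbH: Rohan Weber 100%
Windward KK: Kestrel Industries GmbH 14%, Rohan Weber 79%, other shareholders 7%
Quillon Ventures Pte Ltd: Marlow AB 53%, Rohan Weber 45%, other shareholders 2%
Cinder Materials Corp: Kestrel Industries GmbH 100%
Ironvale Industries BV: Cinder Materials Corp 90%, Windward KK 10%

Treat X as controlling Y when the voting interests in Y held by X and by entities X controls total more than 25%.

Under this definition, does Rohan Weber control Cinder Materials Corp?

Rohan holds 100% of Kestrel, so Rohan controls Kestrel.
Kestrel holds 100% of Cinder, so Rohan controls Cinder.

Yes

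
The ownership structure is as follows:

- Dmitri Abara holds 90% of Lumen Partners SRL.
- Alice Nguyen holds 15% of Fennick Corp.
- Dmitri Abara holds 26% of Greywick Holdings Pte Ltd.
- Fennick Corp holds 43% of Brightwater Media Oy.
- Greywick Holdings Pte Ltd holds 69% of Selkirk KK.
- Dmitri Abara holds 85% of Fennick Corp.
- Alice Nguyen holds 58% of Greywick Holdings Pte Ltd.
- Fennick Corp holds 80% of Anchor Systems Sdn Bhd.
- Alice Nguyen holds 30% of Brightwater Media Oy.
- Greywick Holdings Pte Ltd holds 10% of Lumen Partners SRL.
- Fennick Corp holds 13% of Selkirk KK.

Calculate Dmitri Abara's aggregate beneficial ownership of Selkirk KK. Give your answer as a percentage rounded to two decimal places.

Dmitri reaches Selkirk along 2 paths.
Via Greywick: 26% × 69% = 17.94%.
Via Fennick: 85% × 13% = 11.05%.
Total: 17.94% + 11.05% = 28.99%.

28.99%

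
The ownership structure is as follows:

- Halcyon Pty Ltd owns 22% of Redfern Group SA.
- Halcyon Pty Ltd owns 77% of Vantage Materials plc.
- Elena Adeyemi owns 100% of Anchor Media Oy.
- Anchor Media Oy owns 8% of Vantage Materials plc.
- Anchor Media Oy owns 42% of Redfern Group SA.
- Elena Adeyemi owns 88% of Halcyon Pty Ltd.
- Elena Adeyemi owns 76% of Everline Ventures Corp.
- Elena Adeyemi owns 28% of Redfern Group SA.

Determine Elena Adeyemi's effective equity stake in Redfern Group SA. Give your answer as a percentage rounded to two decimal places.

89.36%

Elena reaches Redfern along 3 paths.
Direct stake: 28% = 28%.
Via Anchor: 100% × 42% = 42%.
Via Halcyon: 88% × 22% = 19.36%.
Total: 28% + 42% + 19.36% = 89.36%.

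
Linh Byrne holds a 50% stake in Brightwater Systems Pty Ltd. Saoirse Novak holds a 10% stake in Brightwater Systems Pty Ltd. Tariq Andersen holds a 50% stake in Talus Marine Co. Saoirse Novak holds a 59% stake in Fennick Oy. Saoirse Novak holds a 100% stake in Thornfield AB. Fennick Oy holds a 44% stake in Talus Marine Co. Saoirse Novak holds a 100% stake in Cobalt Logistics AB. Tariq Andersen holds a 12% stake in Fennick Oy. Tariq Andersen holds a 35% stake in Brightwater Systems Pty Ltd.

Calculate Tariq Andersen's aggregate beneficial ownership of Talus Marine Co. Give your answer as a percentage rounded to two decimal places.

Tariq reaches Talus along 2 paths.
Via Fennick: 12% × 44% = 5.28%.
Direct stake: 50% = 50%.
Total: 5.28% + 50% = 55.28%.

55.28%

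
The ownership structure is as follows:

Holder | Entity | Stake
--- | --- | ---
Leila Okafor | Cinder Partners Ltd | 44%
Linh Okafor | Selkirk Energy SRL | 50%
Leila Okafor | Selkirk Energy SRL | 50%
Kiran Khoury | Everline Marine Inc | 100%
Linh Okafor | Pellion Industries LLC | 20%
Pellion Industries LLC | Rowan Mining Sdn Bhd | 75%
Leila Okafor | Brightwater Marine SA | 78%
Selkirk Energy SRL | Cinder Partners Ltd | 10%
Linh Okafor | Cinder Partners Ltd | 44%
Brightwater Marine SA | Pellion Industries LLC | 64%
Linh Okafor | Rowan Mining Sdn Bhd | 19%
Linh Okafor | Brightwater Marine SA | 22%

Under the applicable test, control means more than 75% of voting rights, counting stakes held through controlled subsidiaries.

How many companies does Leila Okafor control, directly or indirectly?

Leila holds 78% of Brightwater, so Leila controls Brightwater.
No other company's threshold is met.
Leila controls 1 company.

1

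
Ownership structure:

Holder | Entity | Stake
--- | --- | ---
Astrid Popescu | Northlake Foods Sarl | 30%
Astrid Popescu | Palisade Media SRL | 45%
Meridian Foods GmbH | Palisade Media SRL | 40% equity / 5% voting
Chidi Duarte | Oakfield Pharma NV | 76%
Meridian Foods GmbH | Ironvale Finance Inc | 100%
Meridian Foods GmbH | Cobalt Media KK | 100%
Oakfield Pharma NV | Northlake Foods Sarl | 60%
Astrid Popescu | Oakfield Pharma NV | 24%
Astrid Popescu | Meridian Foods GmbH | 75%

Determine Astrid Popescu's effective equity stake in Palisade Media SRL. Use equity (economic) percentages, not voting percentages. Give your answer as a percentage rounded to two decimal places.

Astrid reaches Palisade along 2 paths.
Via Meridian: 75% × 40% = 30%.
Direct stake: 45% = 45%.
Total: 30% + 45% = 75%.
Rounded: 75.00%.

75.00%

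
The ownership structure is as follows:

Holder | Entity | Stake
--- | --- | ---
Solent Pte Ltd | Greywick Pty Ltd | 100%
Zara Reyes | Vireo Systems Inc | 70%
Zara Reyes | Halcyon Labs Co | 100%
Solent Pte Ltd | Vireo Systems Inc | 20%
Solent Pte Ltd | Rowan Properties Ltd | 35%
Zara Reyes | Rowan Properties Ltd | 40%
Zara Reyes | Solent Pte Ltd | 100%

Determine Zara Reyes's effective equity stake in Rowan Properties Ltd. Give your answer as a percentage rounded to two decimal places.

75.00%

Zara reaches Rowan along 2 paths.
Via Solent: 100% × 35% = 35%.
Direct stake: 40% = 40%.
Total: 35% + 40% = 75%.
Rounded: 75.00%.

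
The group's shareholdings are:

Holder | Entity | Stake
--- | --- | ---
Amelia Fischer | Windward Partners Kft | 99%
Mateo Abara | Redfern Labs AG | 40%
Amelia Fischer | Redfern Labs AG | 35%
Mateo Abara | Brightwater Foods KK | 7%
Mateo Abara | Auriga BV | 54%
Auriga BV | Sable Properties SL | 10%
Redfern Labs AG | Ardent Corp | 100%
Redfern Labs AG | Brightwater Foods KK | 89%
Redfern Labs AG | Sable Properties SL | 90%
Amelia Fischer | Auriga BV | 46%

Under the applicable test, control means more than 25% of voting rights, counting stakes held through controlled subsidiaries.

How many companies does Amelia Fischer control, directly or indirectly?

Amelia holds 46% of Auriga, so Amelia controls Auriga.
Amelia holds 35% of Redfern, so Amelia controls Redfern.
Redfern holds 89% of Brightwater, so Amelia controls Brightwater.
Amelia holds 99% of Windward, so Amelia controls Windward.
Auriga and Redfern together hold 10% + 90% = 100% of Sable, so Amelia controls Sable.
Redfern holds 100% of Ardent, so Amelia controls Ardent.
Amelia controls 6 companies.

6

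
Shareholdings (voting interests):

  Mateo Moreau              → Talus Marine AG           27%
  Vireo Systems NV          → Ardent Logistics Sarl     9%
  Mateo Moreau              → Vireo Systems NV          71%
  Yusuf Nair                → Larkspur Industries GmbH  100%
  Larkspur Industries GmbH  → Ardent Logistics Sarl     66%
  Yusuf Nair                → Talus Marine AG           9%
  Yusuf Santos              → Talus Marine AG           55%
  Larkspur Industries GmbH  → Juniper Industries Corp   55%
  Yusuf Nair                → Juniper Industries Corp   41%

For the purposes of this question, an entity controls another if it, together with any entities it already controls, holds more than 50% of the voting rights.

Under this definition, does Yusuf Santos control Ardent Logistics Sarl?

No

Yusuf Santos holds 55% of Talus, so Yusuf Santos controls Talus.
Neither Yusuf Santos nor any entity Yusuf Santos controls holds any voting interest in Ardent.
So Yusuf Santos does not control Ardent.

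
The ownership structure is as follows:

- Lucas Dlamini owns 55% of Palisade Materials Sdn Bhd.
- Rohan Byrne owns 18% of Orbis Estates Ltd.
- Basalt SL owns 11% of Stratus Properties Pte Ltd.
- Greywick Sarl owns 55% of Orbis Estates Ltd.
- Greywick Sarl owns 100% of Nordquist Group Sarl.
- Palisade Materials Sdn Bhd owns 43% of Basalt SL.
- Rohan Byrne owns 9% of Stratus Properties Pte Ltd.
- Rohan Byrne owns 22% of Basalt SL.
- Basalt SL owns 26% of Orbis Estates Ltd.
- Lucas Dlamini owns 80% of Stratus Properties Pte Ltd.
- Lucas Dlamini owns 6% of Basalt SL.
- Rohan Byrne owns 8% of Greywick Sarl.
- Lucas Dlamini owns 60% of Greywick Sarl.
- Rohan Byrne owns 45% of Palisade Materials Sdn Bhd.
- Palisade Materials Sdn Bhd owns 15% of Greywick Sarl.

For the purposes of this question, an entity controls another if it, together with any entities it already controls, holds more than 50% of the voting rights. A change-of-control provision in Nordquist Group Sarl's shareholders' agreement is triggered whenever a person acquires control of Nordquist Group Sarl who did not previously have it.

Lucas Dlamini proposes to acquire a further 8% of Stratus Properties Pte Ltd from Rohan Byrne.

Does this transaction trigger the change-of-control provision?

The purchase adds only to Lucas's holdings (Rohan's stake shrinks), so Lucas is the only person who could newly come to control Nordquist.
Lucas holds 55% of Palisade, so Lucas controls Palisade.
Lucas and Palisade together hold 60% + 15% = 75% of Greywick, so Lucas controls Greywick.
Greywick holds 100% of Nordquist, so Lucas controls Nordquist.
So Lucas already controls Nordquist before the transaction.
After the purchase, Lucas's direct stake in Stratus rises to 80% + 8% = 88%, and Rohan's stake falls to 1%.
Lucas controlled Nordquist already, so this is not a new person acquiring control; every other person's position is unchanged or reduced.
No new person acquires control, so the clause is not triggered.

No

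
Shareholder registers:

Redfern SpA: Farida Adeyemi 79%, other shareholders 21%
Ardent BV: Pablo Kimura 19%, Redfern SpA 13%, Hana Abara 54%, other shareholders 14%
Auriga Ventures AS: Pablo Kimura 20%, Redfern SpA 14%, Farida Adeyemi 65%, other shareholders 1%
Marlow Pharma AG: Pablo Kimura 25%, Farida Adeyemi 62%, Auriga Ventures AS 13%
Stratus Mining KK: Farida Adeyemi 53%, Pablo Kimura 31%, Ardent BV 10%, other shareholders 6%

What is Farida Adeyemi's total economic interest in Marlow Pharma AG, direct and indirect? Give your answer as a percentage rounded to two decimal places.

Farida reaches Marlow along 3 paths.
Direct stake: 62% = 62%.
Via Redfern → Auriga: 79% × 14% × 13% = 1.4378%.
Via Auriga: 65% × 13% = 8.45%.
Total: 62% + 1.4378% + 8.45% = 71.8878%.
Rounded: 71.89%.

71.89%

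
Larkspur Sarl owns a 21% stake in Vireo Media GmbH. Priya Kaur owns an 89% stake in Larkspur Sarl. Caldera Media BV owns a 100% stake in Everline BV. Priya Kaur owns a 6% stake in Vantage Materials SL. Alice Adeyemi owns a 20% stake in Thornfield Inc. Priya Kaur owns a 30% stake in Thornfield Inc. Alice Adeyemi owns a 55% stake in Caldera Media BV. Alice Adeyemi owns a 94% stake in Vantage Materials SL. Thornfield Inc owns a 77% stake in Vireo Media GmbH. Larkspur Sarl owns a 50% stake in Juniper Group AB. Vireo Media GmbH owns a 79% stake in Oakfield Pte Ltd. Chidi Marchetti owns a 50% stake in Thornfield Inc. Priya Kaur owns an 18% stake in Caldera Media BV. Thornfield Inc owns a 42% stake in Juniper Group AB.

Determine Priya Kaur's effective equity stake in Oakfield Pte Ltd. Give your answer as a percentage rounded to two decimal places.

33.01%

Priya reaches Oakfield along 2 paths.
Via Thornfield → Vireo: 30% × 77% × 79% = 18.249%.
Via Larkspur → Vireo: 89% × 21% × 79% = 14.7651%.
Total: 18.249% + 14.7651% = 33.0141%.
Rounded: 33.01%.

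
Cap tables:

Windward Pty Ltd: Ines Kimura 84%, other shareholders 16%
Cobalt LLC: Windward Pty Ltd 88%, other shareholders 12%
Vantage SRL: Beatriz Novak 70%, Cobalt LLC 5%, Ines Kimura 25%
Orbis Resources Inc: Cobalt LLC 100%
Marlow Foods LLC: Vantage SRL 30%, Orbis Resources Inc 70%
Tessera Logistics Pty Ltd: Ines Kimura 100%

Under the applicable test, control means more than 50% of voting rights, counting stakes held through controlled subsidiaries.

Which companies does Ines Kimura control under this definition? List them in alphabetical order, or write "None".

Ines holds 84% of Windward, so Ines controls Windward.
Windward holds 88% of Cobalt, so Ines controls Cobalt.
Cobalt holds 100% of Orbis, so Ines controls Orbis.
Orbis holds 70% of Marlow, so Ines controls Marlow.
Ines holds 100% of Tessera, so Ines controls Tessera.
No other company's threshold is met.

Cobalt LLC, Marlow Foods LLC, Orbis Resources Inc, Tessera Logistics Pty Ltd, Windward Pty Ltd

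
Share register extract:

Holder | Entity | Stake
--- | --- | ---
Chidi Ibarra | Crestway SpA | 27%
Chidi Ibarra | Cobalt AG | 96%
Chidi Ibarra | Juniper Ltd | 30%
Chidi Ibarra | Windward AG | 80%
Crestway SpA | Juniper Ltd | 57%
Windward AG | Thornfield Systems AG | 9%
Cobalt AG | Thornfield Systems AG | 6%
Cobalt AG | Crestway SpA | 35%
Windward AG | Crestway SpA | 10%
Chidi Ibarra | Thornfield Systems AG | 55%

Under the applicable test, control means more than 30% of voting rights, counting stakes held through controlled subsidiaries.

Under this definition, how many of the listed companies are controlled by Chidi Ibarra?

5

Chidi holds 96% of Cobalt, so Chidi controls Cobalt.
Chidi holds 80% of Windward, so Chidi controls Windward.
Chidi and Windward and Cobalt together hold 55% + 9% + 6% = 70% of Thornfield, so Chidi controls Thornfield.
Cobalt and Chidi and Windward together hold 35% + 27% + 10% = 72% of Crestway, so Chidi controls Crestway.
Crestway and Chidi together hold 57% + 30% = 87% of Juniper, so Chidi controls Juniper.
Chidi controls 5 companies.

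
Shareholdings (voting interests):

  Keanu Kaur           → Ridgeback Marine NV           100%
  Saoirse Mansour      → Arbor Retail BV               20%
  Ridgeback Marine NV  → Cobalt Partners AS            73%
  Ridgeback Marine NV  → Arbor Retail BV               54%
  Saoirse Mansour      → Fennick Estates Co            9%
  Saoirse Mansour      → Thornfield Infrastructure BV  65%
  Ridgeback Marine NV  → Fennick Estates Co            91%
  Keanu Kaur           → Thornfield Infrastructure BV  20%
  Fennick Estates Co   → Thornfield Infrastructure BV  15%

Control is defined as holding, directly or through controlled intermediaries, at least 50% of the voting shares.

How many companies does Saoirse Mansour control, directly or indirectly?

Saoirse holds 65% of Thornfield, so Saoirse controls Thornfield.
No other company's threshold is met.
Saoirse controls 1 company.

1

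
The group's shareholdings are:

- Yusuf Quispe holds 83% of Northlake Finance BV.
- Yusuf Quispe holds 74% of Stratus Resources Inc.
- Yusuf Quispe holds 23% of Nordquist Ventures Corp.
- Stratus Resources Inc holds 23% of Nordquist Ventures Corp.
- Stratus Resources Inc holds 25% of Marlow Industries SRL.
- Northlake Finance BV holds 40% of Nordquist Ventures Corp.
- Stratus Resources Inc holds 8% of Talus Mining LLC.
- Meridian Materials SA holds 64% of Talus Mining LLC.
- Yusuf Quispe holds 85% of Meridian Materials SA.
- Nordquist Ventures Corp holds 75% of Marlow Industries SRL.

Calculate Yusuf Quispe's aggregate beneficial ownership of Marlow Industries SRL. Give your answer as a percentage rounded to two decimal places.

73.42%

Yusuf reaches Marlow along 4 paths.
Via Stratus: 74% × 25% = 18.5%.
Via Northlake → Nordquist: 83% × 40% × 75% = 24.9%.
Via Stratus → Nordquist: 74% × 23% × 75% = 12.765%.
Via Nordquist: 23% × 75% = 17.25%.
Total: 18.5% + 24.9% + 12.765% + 17.25% = 73.415%.
Rounded: 73.42%.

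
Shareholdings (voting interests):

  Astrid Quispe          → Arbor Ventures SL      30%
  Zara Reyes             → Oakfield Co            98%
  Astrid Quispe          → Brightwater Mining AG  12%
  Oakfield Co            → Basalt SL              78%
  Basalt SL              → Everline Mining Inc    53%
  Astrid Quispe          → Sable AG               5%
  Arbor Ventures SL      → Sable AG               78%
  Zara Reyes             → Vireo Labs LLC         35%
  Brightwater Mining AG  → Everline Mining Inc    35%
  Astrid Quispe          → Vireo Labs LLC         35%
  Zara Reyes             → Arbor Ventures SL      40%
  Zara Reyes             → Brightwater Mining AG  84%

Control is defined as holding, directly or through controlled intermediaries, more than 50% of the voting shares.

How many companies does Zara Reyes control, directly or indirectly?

Zara holds 84% of Brightwater, so Zara controls Brightwater.
Zara holds 98% of Oakfield, so Zara controls Oakfield.
Oakfield holds 78% of Basalt, so Zara controls Basalt.
Brightwater and Basalt together hold 35% + 53% = 88% of Everline, so Zara controls Everline.
No other company's threshold is met.
Zara controls 4 companies.

4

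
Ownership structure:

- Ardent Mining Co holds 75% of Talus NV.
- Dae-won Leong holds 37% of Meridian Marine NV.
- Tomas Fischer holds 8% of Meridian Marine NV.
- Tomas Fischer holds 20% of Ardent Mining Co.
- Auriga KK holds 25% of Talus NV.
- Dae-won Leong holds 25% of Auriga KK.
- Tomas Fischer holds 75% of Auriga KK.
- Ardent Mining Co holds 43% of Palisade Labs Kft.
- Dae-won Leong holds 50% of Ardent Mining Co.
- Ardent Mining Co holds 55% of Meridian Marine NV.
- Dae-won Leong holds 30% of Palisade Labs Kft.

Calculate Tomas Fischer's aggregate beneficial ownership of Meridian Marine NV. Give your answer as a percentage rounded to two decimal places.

Tomas reaches Meridian along 2 paths.
Direct stake: 8% = 8%.
Via Ardent: 20% × 55% = 11%.
Total: 8% + 11% = 19%.
Rounded: 19.00%.

19.00%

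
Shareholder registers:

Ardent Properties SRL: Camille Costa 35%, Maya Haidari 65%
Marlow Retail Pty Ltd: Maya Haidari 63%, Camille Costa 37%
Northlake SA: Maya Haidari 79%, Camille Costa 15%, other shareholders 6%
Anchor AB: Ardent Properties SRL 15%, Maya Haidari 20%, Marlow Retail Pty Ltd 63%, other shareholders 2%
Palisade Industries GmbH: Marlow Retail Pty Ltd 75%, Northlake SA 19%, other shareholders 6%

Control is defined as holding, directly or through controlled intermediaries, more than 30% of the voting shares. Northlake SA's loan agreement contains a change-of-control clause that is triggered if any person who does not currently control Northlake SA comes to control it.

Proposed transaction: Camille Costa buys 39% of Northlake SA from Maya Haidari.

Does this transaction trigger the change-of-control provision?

The purchase adds only to Camille's holdings (Maya's stake shrinks), so Camille is the only person who could newly come to control Northlake.
Camille holds 35% of Ardent, so Camille controls Ardent.
Camille holds 37% of Marlow, so Camille controls Marlow.
Ardent and Marlow together hold 15% + 63% = 78% of Anchor, so Camille controls Anchor.
Marlow holds 75% of Palisade, so Camille controls Palisade.
In Northlake, Camille's side holds only 15%, not > 30%.
So before the transaction, Camille does not control Northlake.
After the purchase, Camille's direct stake in Northlake rises to 15% + 39% = 54%, and Maya's stake falls to 40%.
Camille holds 54% of Northlake, so Camille controls Northlake.
Camille did not control Northlake before and does after, so the clause is triggered.

Yes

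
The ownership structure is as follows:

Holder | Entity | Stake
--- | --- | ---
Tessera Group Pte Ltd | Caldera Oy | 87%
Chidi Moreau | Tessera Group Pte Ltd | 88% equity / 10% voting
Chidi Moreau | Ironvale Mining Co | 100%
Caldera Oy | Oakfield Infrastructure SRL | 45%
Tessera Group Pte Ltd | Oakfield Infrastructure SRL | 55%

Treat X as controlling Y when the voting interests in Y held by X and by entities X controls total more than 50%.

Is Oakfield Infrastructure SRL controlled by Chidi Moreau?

Chidi holds 100% of Ironvale, so Chidi controls Ironvale.
Neither Chidi nor any entity Chidi controls holds any voting interest in Oakfield.
So Chidi does not control Oakfield.

No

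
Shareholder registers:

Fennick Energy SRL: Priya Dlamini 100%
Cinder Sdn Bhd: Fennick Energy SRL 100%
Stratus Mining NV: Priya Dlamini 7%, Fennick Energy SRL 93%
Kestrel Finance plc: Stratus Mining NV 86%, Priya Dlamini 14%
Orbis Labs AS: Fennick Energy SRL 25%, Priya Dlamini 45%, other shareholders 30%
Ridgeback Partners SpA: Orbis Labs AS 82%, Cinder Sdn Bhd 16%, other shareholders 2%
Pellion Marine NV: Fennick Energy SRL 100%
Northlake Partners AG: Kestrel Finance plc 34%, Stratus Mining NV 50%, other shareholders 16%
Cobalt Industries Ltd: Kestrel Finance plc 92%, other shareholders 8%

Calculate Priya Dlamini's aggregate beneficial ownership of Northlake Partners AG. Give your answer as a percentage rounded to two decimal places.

Priya reaches Northlake along 5 paths.
Via Stratus → Kestrel: 7% × 86% × 34% = 2.0468%.
Via Fennick → Stratus → Kestrel: 100% × 93% × 86% × 34% = 27.1932%.
Via Kestrel: 14% × 34% = 4.76%.
Via Stratus: 7% × 50% = 3.5%.
Via Fennick → Stratus: 100% × 93% × 50% = 46.5%.
Total: 2.0468% + 27.1932% + 4.76% + 3.5% + 46.5% = 84%.
Rounded: 84.00%.

84.00%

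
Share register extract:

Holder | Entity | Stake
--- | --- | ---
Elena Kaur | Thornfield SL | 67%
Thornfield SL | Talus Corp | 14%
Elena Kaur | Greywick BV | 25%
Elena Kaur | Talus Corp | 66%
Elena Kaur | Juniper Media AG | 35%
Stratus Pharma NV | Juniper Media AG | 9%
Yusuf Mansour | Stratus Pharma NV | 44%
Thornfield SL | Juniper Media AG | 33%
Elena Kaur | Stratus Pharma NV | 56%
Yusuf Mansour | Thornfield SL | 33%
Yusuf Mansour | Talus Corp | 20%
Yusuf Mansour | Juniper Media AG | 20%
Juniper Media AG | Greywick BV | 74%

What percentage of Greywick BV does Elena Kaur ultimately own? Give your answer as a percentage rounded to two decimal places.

Elena reaches Greywick along 4 paths.
Direct stake: 25% = 25%.
Via Thornfield → Juniper: 67% × 33% × 74% = 16.3614%.
Via Juniper: 35% × 74% = 25.9%.
Via Stratus → Juniper: 56% × 9% × 74% = 3.7296%.
Total: 25% + 16.3614% + 25.9% + 3.7296% = 70.991%.
Rounded: 70.99%.

70.99%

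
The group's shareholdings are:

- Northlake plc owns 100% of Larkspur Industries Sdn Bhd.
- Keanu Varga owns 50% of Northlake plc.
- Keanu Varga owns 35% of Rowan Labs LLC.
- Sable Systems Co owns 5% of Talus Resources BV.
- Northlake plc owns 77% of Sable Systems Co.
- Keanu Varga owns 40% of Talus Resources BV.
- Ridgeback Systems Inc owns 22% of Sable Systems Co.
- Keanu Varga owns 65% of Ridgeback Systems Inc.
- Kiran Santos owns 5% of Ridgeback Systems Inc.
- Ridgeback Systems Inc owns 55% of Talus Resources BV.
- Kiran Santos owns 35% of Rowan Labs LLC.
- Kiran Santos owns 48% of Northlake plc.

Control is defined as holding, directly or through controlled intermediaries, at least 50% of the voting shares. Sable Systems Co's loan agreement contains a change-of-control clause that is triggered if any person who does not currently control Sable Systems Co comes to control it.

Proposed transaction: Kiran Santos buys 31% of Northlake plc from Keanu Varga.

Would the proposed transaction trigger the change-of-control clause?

Yes

The purchase adds only to Kiran's holdings (Keanu's stake shrinks), so Kiran is the only person who could newly come to control Sable.
Kiran's largest direct stake is 48% in Northlake, which does not meet the threshold, so Kiran controls no company.
Neither Kiran nor any entity Kiran controls holds any voting interest in Sable.
So before the transaction, Kiran does not control Sable.
After the purchase, Kiran's direct stake in Northlake rises to 48% + 31% = 79%, and Keanu's stake falls to 19%.
Kiran holds 79% of Northlake, so Kiran controls Northlake.
Northlake holds 77% of Sable, so Kiran controls Sable.
Kiran did not control Sable before and does after, so the clause is triggered.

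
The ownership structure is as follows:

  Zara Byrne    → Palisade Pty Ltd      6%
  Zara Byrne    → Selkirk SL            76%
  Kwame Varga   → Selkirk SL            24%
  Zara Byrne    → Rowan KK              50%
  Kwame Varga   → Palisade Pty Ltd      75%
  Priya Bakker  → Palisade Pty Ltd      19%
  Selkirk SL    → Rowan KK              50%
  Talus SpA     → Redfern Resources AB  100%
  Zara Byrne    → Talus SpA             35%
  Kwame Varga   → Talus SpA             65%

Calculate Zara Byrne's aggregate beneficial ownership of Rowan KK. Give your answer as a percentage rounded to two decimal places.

Zara reaches Rowan along 2 paths.
Direct stake: 50% = 50%.
Via Selkirk: 76% × 50% = 38%.
Total: 50% + 38% = 88%.
Rounded: 88.00%.

88.00%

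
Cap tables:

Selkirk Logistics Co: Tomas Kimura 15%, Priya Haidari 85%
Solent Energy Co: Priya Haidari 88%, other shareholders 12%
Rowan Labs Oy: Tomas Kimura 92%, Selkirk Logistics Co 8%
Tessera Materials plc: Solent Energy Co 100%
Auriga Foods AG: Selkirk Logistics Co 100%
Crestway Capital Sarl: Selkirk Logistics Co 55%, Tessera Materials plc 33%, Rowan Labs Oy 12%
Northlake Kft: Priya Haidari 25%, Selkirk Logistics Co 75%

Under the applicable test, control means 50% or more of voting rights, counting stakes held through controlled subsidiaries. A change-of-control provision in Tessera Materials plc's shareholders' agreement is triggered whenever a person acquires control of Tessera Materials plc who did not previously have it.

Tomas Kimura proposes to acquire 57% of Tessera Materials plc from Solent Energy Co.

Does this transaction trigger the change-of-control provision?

Yes

The purchase adds only to Tomas's holdings (Solent's stake shrinks), so Tomas is the only person who could newly come to control Tessera.
Tomas holds 92% of Rowan, so Tomas controls Rowan.
Neither Tomas nor any entity Tomas controls holds any voting interest in Tessera.
So before the transaction, Tomas does not control Tessera.
After the purchase, Tomas holds 57% of Tessera directly, and Solent's stake falls to 43%.
Tomas holds 57% of Tessera, so Tomas controls Tessera.
Tomas did not control Tessera before and does after, so the clause is triggered.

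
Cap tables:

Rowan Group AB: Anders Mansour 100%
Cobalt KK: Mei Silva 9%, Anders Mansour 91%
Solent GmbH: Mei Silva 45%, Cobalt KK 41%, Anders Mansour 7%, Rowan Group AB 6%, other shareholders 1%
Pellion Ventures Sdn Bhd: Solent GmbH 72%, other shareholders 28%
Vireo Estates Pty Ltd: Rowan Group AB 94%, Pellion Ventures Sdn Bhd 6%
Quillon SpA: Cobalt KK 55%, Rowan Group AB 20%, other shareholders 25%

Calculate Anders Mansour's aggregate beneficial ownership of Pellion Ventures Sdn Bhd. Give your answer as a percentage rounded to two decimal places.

36.22%

Anders reaches Pellion along 3 paths.
Via Cobalt → Solent: 91% × 41% × 72% = 26.8632%.
Via Solent: 7% × 72% = 5.04%.
Via Rowan → Solent: 100% × 6% × 72% = 4.32%.
Total: 26.8632% + 5.04% + 4.32% = 36.2232%.
Rounded: 36.22%.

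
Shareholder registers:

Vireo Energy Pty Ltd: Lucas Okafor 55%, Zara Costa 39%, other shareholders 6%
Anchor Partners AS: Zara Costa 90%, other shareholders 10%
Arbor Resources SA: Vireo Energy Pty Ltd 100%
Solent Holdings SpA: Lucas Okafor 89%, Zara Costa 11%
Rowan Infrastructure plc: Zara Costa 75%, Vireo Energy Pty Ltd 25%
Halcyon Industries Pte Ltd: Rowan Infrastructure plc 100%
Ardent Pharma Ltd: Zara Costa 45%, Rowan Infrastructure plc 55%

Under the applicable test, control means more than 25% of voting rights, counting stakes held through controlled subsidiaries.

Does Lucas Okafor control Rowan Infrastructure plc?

Lucas holds 55% of Vireo, so Lucas controls Vireo.
Vireo holds 100% of Arbor, so Lucas controls Arbor.
Lucas holds 89% of Solent, so Lucas controls Solent.
In Rowan, Lucas's side holds only 25%, not > 25%.
So Lucas does not control Rowan.

No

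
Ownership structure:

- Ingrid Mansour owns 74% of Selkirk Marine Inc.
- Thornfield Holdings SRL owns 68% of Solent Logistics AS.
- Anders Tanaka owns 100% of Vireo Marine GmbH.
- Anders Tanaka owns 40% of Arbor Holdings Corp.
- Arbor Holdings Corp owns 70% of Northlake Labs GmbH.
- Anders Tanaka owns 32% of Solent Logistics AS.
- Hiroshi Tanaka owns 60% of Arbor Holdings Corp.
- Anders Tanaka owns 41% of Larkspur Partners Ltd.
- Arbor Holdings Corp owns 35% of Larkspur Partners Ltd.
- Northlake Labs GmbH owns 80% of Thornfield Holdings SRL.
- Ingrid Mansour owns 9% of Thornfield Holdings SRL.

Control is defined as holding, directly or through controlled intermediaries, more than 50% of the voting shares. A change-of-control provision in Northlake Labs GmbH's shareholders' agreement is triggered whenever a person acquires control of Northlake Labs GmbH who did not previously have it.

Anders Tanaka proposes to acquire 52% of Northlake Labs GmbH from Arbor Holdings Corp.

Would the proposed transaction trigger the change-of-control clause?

The purchase adds only to Anders's holdings (Arbor's stake shrinks), so Anders is the only person who could newly come to control Northlake.
Anders holds 100% of Vireo, so Anders controls Vireo.
Neither Anders nor any entity Anders controls holds any voting interest in Northlake.
So before the transaction, Anders does not control Northlake.
After the purchase, Anders holds 52% of Northlake directly, and Arbor's stake falls to 18%.
Anders holds 52% of Northlake, so Anders controls Northlake.
Anders did not control Northlake before and does after, so the clause is triggered.

Yes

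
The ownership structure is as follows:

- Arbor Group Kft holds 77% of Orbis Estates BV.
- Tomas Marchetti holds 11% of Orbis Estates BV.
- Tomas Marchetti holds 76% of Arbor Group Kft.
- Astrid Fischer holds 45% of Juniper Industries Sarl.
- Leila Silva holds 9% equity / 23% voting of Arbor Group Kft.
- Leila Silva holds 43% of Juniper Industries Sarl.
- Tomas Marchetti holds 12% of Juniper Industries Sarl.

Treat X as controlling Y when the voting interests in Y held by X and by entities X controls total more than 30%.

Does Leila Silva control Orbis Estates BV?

Leila holds 43% of Juniper, so Leila controls Juniper.
Neither Leila nor any entity Leila controls holds any voting interest in Orbis.
So Leila does not control Orbis.

No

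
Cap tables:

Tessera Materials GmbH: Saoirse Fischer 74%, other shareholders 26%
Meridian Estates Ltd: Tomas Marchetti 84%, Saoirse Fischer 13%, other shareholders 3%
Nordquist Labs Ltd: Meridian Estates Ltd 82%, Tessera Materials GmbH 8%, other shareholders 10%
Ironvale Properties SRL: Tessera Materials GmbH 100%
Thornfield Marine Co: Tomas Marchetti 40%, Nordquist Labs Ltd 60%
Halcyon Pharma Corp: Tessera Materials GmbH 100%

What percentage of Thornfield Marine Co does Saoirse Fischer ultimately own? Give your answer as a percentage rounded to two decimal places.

9.95%

Saoirse reaches Thornfield along 2 paths.
Via Meridian → Nordquist: 13% × 82% × 60% = 6.396%.
Via Tessera → Nordquist: 74% × 8% × 60% = 3.552%.
Total: 6.396% + 3.552% = 9.948%.
Rounded: 9.95%.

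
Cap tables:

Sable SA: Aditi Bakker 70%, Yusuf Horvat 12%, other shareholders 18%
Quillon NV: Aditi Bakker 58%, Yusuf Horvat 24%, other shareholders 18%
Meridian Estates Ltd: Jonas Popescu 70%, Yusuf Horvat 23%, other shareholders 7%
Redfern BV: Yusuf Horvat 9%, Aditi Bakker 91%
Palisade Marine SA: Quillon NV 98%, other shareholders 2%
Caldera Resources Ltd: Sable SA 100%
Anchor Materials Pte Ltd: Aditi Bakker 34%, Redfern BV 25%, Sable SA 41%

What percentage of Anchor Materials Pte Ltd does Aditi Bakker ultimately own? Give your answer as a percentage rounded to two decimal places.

Aditi reaches Anchor along 3 paths.
Direct stake: 34% = 34%.
Via Redfern: 91% × 25% = 22.75%.
Via Sable: 70% × 41% = 28.7%.
Total: 34% + 22.75% + 28.7% = 85.45%.

85.45%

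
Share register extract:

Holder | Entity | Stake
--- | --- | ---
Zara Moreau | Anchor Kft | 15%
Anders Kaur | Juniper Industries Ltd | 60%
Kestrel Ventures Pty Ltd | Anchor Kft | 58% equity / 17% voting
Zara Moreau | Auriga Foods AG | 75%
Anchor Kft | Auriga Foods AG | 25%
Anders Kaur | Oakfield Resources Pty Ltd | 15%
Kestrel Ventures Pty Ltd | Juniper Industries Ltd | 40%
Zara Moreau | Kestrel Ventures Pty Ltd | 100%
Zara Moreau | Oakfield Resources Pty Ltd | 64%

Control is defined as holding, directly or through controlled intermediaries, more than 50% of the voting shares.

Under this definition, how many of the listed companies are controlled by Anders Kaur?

1

Anders holds 60% of Juniper, so Anders controls Juniper.
No other company's threshold is met.
Anders controls 1 company.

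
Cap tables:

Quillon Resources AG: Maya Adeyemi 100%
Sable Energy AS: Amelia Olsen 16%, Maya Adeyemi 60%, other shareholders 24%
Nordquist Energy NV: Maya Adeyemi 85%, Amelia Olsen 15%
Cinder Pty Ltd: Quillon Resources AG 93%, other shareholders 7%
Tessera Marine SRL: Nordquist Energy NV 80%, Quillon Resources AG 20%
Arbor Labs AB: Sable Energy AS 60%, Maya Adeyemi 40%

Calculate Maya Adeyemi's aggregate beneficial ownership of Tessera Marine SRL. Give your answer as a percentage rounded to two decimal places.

88.00%

Maya reaches Tessera along 2 paths.
Via Nordquist: 85% × 80% = 68%.
Via Quillon: 100% × 20% = 20%.
Total: 68% + 20% = 88%.
Rounded: 88.00%.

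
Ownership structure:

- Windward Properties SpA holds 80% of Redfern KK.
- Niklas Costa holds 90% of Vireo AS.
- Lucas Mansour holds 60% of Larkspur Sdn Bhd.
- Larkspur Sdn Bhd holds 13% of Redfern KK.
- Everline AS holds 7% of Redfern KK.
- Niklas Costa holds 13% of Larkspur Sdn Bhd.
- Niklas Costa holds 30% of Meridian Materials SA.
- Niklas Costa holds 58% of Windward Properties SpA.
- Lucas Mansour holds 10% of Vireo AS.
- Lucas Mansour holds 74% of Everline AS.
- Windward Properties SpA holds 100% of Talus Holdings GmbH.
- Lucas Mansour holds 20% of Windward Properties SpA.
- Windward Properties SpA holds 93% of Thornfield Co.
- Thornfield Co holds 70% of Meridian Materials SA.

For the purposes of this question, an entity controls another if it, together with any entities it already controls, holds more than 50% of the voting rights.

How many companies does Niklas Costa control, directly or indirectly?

Niklas holds 58% of Windward, so Niklas controls Windward.
Windward holds 93% of Thornfield, so Niklas controls Thornfield.
Niklas holds 90% of Vireo, so Niklas controls Vireo.
Niklas and Thornfield together hold 30% + 70% = 100% of Meridian, so Niklas controls Meridian.
Windward holds 100% of Talus, so Niklas controls Talus.
Windward holds 80% of Redfern, so Niklas controls Redfern.
No other company's threshold is met.
Niklas controls 6 companies.

6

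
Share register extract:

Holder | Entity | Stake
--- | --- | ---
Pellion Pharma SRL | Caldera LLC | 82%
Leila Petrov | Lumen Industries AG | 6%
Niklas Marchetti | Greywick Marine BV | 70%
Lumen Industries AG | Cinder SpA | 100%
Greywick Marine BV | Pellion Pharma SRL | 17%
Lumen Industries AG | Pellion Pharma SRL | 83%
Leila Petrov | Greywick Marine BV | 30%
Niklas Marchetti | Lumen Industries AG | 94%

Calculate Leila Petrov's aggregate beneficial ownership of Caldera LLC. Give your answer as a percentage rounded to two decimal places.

Leila reaches Caldera along 2 paths.
Via Greywick → Pellion: 30% × 17% × 82% = 4.182%.
Via Lumen → Pellion: 6% × 83% × 82% = 4.0836%.
Total: 4.182% + 4.0836% = 8.2656%.
Rounded: 8.27%.

8.27%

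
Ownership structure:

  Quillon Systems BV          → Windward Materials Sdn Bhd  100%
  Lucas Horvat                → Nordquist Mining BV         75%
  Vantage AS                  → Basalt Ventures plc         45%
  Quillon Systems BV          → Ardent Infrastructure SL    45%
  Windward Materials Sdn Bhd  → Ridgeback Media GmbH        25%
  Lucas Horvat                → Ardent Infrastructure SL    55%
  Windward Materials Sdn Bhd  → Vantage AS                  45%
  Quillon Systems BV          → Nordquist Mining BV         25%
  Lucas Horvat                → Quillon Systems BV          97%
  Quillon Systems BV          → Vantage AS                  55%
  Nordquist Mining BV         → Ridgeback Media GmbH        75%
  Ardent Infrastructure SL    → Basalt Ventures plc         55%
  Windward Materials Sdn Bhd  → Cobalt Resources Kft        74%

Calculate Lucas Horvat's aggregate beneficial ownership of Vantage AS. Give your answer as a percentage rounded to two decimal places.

Lucas reaches Vantage along 2 paths.
Via Quillon: 97% × 55% = 53.35%.
Via Quillon → Windward: 97% × 100% × 45% = 43.65%.
Total: 53.35% + 43.65% = 97%.
Rounded: 97.00%.

97.00%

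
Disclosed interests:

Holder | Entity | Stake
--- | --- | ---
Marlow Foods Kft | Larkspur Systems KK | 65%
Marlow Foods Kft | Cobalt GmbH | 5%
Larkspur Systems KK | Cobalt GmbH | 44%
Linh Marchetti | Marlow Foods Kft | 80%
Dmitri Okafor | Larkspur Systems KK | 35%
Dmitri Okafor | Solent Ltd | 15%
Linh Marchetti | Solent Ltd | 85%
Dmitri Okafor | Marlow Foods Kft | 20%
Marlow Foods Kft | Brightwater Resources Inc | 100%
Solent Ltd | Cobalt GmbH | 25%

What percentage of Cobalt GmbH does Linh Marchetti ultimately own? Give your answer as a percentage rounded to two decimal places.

48.13%

Linh reaches Cobalt along 3 paths.
Via Marlow → Larkspur: 80% × 65% × 44% = 22.88%.
Via Solent: 85% × 25% = 21.25%.
Via Marlow: 80% × 5% = 4%.
Total: 22.88% + 21.25% + 4% = 48.13%.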